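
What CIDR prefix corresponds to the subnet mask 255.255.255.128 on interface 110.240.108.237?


Binary: 11111111.11111111.11111111.10000000
Count leading 1s
Prefix: /25


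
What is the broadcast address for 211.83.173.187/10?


Network: 211.64.0.0/10
Host bits = 22
Set all host bits to 1:
Broadcast: 211.127.255.255


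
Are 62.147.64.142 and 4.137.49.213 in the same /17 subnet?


Mask: 255.255.128.0
62.147.64.142 AND mask = 62.147.0.0
4.137.49.213 AND mask = 4.137.0.0
No, different subnets (62.147.0.0 vs 4.137.0.0)


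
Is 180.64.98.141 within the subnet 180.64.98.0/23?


Subnet network: 180.64.98.0
Test IP AND mask: 180.64.98.0
Yes, 180.64.98.141 is in 180.64.98.0/23


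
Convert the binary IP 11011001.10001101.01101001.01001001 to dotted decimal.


11011001 = 217
10001101 = 141
01101001 = 105
01001001 = 73
IP: 217.141.105.73


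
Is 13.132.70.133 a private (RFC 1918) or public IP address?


RFC 1918 private ranges:
  10.0.0.0/8 (10.0.0.0 - 10.255.255.255)
  172.16.0.0/12 (172.16.0.0 - 172.31.255.255)
  192.168.0.0/16 (192.168.0.0 - 192.168.255.255)
Public (not in any RFC 1918 range)


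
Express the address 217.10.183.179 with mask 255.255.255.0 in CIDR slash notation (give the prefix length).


Binary: 11111111.11111111.11111111.00000000
Count leading 1s
Prefix: /24


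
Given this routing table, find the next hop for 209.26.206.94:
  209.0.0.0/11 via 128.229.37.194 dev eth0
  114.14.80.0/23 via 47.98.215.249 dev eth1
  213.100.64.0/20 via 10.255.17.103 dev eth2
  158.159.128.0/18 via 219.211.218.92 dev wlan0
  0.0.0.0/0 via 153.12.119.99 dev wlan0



Longest prefix match for 209.26.206.94:
  /11 209.0.0.0: MATCH
  /23 114.14.80.0: no
  /20 213.100.64.0: no
  /18 158.159.128.0: no
  /0 0.0.0.0: MATCH
Selected: next-hop 128.229.37.194 via eth0 (matched /11)


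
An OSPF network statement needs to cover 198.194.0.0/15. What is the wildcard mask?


Subnet mask: 255.254.0.0
Wildcard = 255.255.255.255 - subnet mask
255 - 255 = 0
255 - 254 = 1
255 - 0 = 255
255 - 0 = 255
Wildcard: 0.1.255.255


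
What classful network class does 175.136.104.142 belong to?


First octet: 175
Binary: 10101111
10xxxxxx -> Class B (128-191)
Class B, default mask 255.255.0.0 (/16)


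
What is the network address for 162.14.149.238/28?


IP:   10100010.00001110.10010101.11101110
Mask: 11111111.11111111.11111111.11110000
AND operation:
Net:  10100010.00001110.10010101.11100000
Network: 162.14.149.224/28


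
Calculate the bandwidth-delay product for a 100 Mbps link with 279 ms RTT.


BDP = bandwidth * RTT
= 100 Mbps * 279 ms
= 100 * 1e6 * 279 / 1000 bits
= 27900000 bits
= 3487500 bytes
= 3405.7617 KB
BDP = 27900000 bits (3487500 bytes)


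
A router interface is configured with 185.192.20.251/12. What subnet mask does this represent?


/12 means 12 network bits, 20 host bits
Binary: 11111111111100000000000000000000
Mask: 255.240.0.0


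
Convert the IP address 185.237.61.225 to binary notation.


185 = 10111001
237 = 11101101
61 = 00111101
225 = 11100001
Binary: 10111001.11101101.00111101.11100001


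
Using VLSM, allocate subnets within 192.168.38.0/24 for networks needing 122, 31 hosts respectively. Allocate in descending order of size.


122 hosts -> /25 (126 usable): 192.168.38.0/25
31 hosts -> /26 (62 usable): 192.168.38.128/26
Allocation: 192.168.38.0/25 (122 hosts, 126 usable); 192.168.38.128/26 (31 hosts, 62 usable)


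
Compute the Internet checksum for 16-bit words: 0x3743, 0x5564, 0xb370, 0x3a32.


Sum all words (with carry folding):
+ 0x3743 = 0x3743
+ 0x5564 = 0x8ca7
+ 0xb370 = 0x4018
+ 0x3a32 = 0x7a4a
One's complement: ~0x7a4a
Checksum = 0x85b5


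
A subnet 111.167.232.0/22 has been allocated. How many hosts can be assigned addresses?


Host bits = 32 - 22 = 10
Total addresses = 2^10 = 1024
Usable = total - 2 (network and broadcast)
Usable hosts: 1022


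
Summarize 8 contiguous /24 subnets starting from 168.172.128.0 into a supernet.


Original prefix: /24
Number of subnets: 8 = 2^3
New prefix = 24 - 3 = 21
Supernet: 168.172.128.0/21


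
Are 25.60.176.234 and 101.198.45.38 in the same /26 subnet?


Mask: 255.255.255.192
25.60.176.234 AND mask = 25.60.176.192
101.198.45.38 AND mask = 101.198.45.0
No, different subnets (25.60.176.192 vs 101.198.45.0)


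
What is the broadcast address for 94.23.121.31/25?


Network: 94.23.121.0/25
Host bits = 7
Set all host bits to 1:
Broadcast: 94.23.121.127


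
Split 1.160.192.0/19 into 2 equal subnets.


New prefix = 19 + 1 = 20
Each subnet has 4096 addresses
  1.160.192.0/20
  1.160.208.0/20
Subnets: 1.160.192.0/20, 1.160.208.0/20


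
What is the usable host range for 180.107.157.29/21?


Network: 180.107.152.0
Broadcast: 180.107.159.255
First usable = network + 1
Last usable = broadcast - 1
Range: 180.107.152.1 to 180.107.159.254


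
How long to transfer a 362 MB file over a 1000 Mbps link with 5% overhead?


Effective throughput = 1000 * (1 - 5/100) = 950 Mbps
File size in Mb = 362 * 8 = 2896 Mb
Time = 2896 / 950
Time = 3.0484 seconds


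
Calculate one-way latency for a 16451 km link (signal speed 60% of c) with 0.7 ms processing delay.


Speed = 0.6 * 3e5 km/s = 180000 km/s
Propagation delay = 16451 / 180000 = 0.0914 s = 91.3944 ms
Processing delay = 0.7 ms
Total one-way latency = 92.0944 ms


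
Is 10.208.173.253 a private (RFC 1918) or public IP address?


RFC 1918 private ranges:
  10.0.0.0/8 (10.0.0.0 - 10.255.255.255)
  172.16.0.0/12 (172.16.0.0 - 172.31.255.255)
  192.168.0.0/16 (192.168.0.0 - 192.168.255.255)
Private (in 10.0.0.0/8)


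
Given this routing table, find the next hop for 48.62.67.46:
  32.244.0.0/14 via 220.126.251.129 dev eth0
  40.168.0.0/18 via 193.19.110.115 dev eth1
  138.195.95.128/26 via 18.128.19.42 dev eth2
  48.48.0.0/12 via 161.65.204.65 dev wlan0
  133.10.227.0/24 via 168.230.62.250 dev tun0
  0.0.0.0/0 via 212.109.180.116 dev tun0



Longest prefix match for 48.62.67.46:
  /14 32.244.0.0: no
  /18 40.168.0.0: no
  /26 138.195.95.128: no
  /12 48.48.0.0: MATCH
  /24 133.10.227.0: no
  /0 0.0.0.0: MATCH
Selected: next-hop 161.65.204.65 via wlan0 (matched /12)


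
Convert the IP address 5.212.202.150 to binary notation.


5 = 00000101
212 = 11010100
202 = 11001010
150 = 10010110
Binary: 00000101.11010100.11001010.10010110


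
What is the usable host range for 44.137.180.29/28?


Network: 44.137.180.16
Broadcast: 44.137.180.31
First usable = network + 1
Last usable = broadcast - 1
Range: 44.137.180.17 to 44.137.180.30


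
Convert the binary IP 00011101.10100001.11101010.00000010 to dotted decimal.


00011101 = 29
10100001 = 161
11101010 = 234
00000010 = 2
IP: 29.161.234.2


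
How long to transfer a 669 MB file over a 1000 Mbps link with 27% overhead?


Effective throughput = 1000 * (1 - 27/100) = 730 Mbps
File size in Mb = 669 * 8 = 5352 Mb
Time = 5352 / 730
Time = 7.3315 seconds


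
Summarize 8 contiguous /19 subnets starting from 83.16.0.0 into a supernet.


Original prefix: /19
Number of subnets: 8 = 2^3
New prefix = 19 - 3 = 16
Supernet: 83.16.0.0/16


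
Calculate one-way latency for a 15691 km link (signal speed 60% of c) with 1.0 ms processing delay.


Speed = 0.6 * 3e5 km/s = 180000 km/s
Propagation delay = 15691 / 180000 = 0.0872 s = 87.1722 ms
Processing delay = 1.0 ms
Total one-way latency = 88.1722 ms


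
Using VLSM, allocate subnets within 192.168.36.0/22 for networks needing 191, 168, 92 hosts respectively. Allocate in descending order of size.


191 hosts -> /24 (254 usable): 192.168.36.0/24
168 hosts -> /24 (254 usable): 192.168.37.0/24
92 hosts -> /25 (126 usable): 192.168.38.0/25
Allocation: 192.168.36.0/24 (191 hosts, 254 usable); 192.168.37.0/24 (168 hosts, 254 usable); 192.168.38.0/25 (92 hosts, 126 usable)


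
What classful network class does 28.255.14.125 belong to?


First octet: 28
Binary: 00011100
0xxxxxxx -> Class A (1-126)
Class A, default mask 255.0.0.0 (/8)


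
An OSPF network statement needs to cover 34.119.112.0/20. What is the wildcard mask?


Subnet mask: 255.255.240.0
Wildcard = 255.255.255.255 - subnet mask
255 - 255 = 0
255 - 255 = 0
255 - 240 = 15
255 - 0 = 255
Wildcard: 0.0.15.255


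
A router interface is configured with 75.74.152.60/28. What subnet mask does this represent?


/28 means 28 network bits, 4 host bits
Binary: 11111111111111111111111111110000
Mask: 255.255.255.240


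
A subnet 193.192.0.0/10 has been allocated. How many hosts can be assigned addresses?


Host bits = 32 - 10 = 22
Total addresses = 2^22 = 4194304
Usable = total - 2 (network and broadcast)
Usable hosts: 4194302


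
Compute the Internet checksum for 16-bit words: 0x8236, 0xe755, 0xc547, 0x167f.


Sum all words (with carry folding):
+ 0x8236 = 0x8236
+ 0xe755 = 0x698c
+ 0xc547 = 0x2ed4
+ 0x167f = 0x4553
One's complement: ~0x4553
Checksum = 0xbaac


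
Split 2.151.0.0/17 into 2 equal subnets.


New prefix = 17 + 1 = 18
Each subnet has 16384 addresses
  2.151.0.0/18
  2.151.64.0/18
Subnets: 2.151.0.0/18, 2.151.64.0/18


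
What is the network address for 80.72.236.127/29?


IP:   01010000.01001000.11101100.01111111
Mask: 11111111.11111111.11111111.11111000
AND operation:
Net:  01010000.01001000.11101100.01111000
Network: 80.72.236.120/29


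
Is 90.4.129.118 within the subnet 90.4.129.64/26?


Subnet network: 90.4.129.64
Test IP AND mask: 90.4.129.64
Yes, 90.4.129.118 is in 90.4.129.64/26


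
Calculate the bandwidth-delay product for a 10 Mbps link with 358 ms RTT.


BDP = bandwidth * RTT
= 10 Mbps * 358 ms
= 10 * 1e6 * 358 / 1000 bits
= 3580000 bits
= 447500 bytes
= 437.0117 KB
BDP = 3580000 bits (447500 bytes)


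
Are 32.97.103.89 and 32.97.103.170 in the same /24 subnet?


Mask: 255.255.255.0
32.97.103.89 AND mask = 32.97.103.0
32.97.103.170 AND mask = 32.97.103.0
Yes, same subnet (32.97.103.0)


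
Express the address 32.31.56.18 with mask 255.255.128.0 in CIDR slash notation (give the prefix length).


Binary: 11111111.11111111.10000000.00000000
Count leading 1s
Prefix: /17


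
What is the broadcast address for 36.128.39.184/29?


Network: 36.128.39.184/29
Host bits = 3
Set all host bits to 1:
Broadcast: 36.128.39.191


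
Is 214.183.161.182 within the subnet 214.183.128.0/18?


Subnet network: 214.183.128.0
Test IP AND mask: 214.183.128.0
Yes, 214.183.161.182 is in 214.183.128.0/18


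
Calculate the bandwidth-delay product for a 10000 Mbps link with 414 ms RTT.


BDP = bandwidth * RTT
= 10000 Mbps * 414 ms
= 10000 * 1e6 * 414 / 1000 bits
= 4140000000 bits
= 517500000 bytes
= 505371.0938 KB
BDP = 4140000000 bits (517500000 bytes)


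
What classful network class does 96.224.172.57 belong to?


First octet: 96
Binary: 01100000
0xxxxxxx -> Class A (1-126)
Class A, default mask 255.0.0.0 (/8)


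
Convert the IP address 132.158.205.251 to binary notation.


132 = 10000100
158 = 10011110
205 = 11001101
251 = 11111011
Binary: 10000100.10011110.11001101.11111011


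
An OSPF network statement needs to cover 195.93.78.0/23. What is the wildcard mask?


Subnet mask: 255.255.254.0
Wildcard = 255.255.255.255 - subnet mask
255 - 255 = 0
255 - 255 = 0
255 - 254 = 1
255 - 0 = 255
Wildcard: 0.0.1.255


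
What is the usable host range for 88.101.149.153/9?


Network: 88.0.0.0
Broadcast: 88.127.255.255
First usable = network + 1
Last usable = broadcast - 1
Range: 88.0.0.1 to 88.127.255.254


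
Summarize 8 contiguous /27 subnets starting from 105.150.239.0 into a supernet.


Original prefix: /27
Number of subnets: 8 = 2^3
New prefix = 27 - 3 = 24
Supernet: 105.150.239.0/24


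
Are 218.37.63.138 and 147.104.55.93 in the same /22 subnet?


Mask: 255.255.252.0
218.37.63.138 AND mask = 218.37.60.0
147.104.55.93 AND mask = 147.104.52.0
No, different subnets (218.37.60.0 vs 147.104.52.0)


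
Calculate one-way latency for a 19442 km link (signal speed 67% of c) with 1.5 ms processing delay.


Speed = 0.67 * 3e5 km/s = 201000 km/s
Propagation delay = 19442 / 201000 = 0.0967 s = 96.7264 ms
Processing delay = 1.5 ms
Total one-way latency = 98.2264 ms


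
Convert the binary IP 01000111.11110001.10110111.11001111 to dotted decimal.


01000111 = 71
11110001 = 241
10110111 = 183
11001111 = 207
IP: 71.241.183.207


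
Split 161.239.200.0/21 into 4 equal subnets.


New prefix = 21 + 2 = 23
Each subnet has 512 addresses
  161.239.200.0/23
  161.239.202.0/23
  161.239.204.0/23
  161.239.206.0/23
Subnets: 161.239.200.0/23, 161.239.202.0/23, 161.239.204.0/23, 161.239.206.0/23


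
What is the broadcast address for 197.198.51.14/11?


Network: 197.192.0.0/11
Host bits = 21
Set all host bits to 1:
Broadcast: 197.223.255.255


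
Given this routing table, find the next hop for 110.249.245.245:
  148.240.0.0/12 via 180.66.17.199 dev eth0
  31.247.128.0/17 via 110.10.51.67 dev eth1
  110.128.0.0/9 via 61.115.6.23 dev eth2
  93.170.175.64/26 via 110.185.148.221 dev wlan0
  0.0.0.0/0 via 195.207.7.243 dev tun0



Longest prefix match for 110.249.245.245:
  /12 148.240.0.0: no
  /17 31.247.128.0: no
  /9 110.128.0.0: MATCH
  /26 93.170.175.64: no
  /0 0.0.0.0: MATCH
Selected: next-hop 61.115.6.23 via eth2 (matched /9)


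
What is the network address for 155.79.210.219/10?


IP:   10011011.01001111.11010010.11011011
Mask: 11111111.11000000.00000000.00000000
AND operation:
Net:  10011011.01000000.00000000.00000000
Network: 155.64.0.0/10


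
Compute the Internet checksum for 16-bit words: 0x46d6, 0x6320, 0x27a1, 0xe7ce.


Sum all words (with carry folding):
+ 0x46d6 = 0x46d6
+ 0x6320 = 0xa9f6
+ 0x27a1 = 0xd197
+ 0xe7ce = 0xb966
One's complement: ~0xb966
Checksum = 0x4699


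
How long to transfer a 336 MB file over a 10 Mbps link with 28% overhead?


Effective throughput = 10 * (1 - 28/100) = 7.2 Mbps
File size in Mb = 336 * 8 = 2688 Mb
Time = 2688 / 7.2
Time = 373.3333 seconds


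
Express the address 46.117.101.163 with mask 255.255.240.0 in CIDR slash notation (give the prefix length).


Binary: 11111111.11111111.11110000.00000000
Count leading 1s
Prefix: /20


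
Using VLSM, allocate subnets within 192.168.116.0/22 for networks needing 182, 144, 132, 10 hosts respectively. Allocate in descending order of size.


182 hosts -> /24 (254 usable): 192.168.116.0/24
144 hosts -> /24 (254 usable): 192.168.117.0/24
132 hosts -> /24 (254 usable): 192.168.118.0/24
10 hosts -> /28 (14 usable): 192.168.119.0/28
Allocation: 192.168.116.0/24 (182 hosts, 254 usable); 192.168.117.0/24 (144 hosts, 254 usable); 192.168.118.0/24 (132 hosts, 254 usable); 192.168.119.0/28 (10 hosts, 14 usable)


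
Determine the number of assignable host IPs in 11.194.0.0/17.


Host bits = 32 - 17 = 15
Total addresses = 2^15 = 32768
Usable = total - 2 (network and broadcast)
Usable hosts: 32766


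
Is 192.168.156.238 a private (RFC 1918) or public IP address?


RFC 1918 private ranges:
  10.0.0.0/8 (10.0.0.0 - 10.255.255.255)
  172.16.0.0/12 (172.16.0.0 - 172.31.255.255)
  192.168.0.0/16 (192.168.0.0 - 192.168.255.255)
Private (in 192.168.0.0/16)


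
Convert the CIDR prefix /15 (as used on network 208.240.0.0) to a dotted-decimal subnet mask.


/15 means 15 network bits, 17 host bits
Binary: 11111111111111100000000000000000
Mask: 255.254.0.0


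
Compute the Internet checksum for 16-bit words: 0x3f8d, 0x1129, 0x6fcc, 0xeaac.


Sum all words (with carry folding):
+ 0x3f8d = 0x3f8d
+ 0x1129 = 0x50b6
+ 0x6fcc = 0xc082
+ 0xeaac = 0xab2f
One's complement: ~0xab2f
Checksum = 0x54d0


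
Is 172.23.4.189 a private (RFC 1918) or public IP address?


RFC 1918 private ranges:
  10.0.0.0/8 (10.0.0.0 - 10.255.255.255)
  172.16.0.0/12 (172.16.0.0 - 172.31.255.255)
  192.168.0.0/16 (192.168.0.0 - 192.168.255.255)
Private (in 172.16.0.0/12)


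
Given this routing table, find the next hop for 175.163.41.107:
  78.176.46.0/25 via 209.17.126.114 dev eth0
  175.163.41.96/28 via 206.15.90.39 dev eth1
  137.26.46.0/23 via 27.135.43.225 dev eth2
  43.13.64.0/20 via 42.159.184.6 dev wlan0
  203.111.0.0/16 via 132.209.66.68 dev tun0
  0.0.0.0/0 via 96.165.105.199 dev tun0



Longest prefix match for 175.163.41.107:
  /25 78.176.46.0: no
  /28 175.163.41.96: MATCH
  /23 137.26.46.0: no
  /20 43.13.64.0: no
  /16 203.111.0.0: no
  /0 0.0.0.0: MATCH
Selected: next-hop 206.15.90.39 via eth1 (matched /28)


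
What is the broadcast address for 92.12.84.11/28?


Network: 92.12.84.0/28
Host bits = 4
Set all host bits to 1:
Broadcast: 92.12.84.15


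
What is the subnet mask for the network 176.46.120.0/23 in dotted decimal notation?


/23 means 23 network bits, 9 host bits
Binary: 11111111111111111111111000000000
Mask: 255.255.254.0


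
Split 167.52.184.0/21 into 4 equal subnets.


New prefix = 21 + 2 = 23
Each subnet has 512 addresses
  167.52.184.0/23
  167.52.186.0/23
  167.52.188.0/23
  167.52.190.0/23
Subnets: 167.52.184.0/23, 167.52.186.0/23, 167.52.188.0/23, 167.52.190.0/23


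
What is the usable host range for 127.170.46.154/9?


Network: 127.128.0.0
Broadcast: 127.255.255.255
First usable = network + 1
Last usable = broadcast - 1
Range: 127.128.0.1 to 127.255.255.254


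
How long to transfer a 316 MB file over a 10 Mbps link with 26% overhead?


Effective throughput = 10 * (1 - 26/100) = 7.4 Mbps
File size in Mb = 316 * 8 = 2528 Mb
Time = 2528 / 7.4
Time = 341.6216 seconds


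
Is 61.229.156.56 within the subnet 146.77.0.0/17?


Subnet network: 146.77.0.0
Test IP AND mask: 61.229.128.0
No, 61.229.156.56 is not in 146.77.0.0/17


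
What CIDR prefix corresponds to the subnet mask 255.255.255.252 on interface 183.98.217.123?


Binary: 11111111.11111111.11111111.11111100
Count leading 1s
Prefix: /30


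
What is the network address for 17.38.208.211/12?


IP:   00010001.00100110.11010000.11010011
Mask: 11111111.11110000.00000000.00000000
AND operation:
Net:  00010001.00100000.00000000.00000000
Network: 17.32.0.0/12


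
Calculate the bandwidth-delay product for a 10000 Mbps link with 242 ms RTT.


BDP = bandwidth * RTT
= 10000 Mbps * 242 ms
= 10000 * 1e6 * 242 / 1000 bits
= 2420000000 bits
= 302500000 bytes
= 295410.1562 KB
BDP = 2420000000 bits (302500000 bytes)


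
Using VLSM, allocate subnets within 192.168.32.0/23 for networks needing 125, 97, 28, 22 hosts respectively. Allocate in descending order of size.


125 hosts -> /25 (126 usable): 192.168.32.0/25
97 hosts -> /25 (126 usable): 192.168.32.128/25
28 hosts -> /27 (30 usable): 192.168.33.0/27
22 hosts -> /27 (30 usable): 192.168.33.32/27
Allocation: 192.168.32.0/25 (125 hosts, 126 usable); 192.168.32.128/25 (97 hosts, 126 usable); 192.168.33.0/27 (28 hosts, 30 usable); 192.168.33.32/27 (22 hosts, 30 usable)


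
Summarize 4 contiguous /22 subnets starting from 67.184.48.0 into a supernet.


Original prefix: /22
Number of subnets: 4 = 2^2
New prefix = 22 - 2 = 20
Supernet: 67.184.48.0/20


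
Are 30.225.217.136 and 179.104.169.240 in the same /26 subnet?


Mask: 255.255.255.192
30.225.217.136 AND mask = 30.225.217.128
179.104.169.240 AND mask = 179.104.169.192
No, different subnets (30.225.217.128 vs 179.104.169.192)


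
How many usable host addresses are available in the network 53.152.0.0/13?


Host bits = 32 - 13 = 19
Total addresses = 2^19 = 524288
Usable = total - 2 (network and broadcast)
Usable hosts: 524286


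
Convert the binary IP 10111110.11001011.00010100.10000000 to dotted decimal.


10111110 = 190
11001011 = 203
00010100 = 20
10000000 = 128
IP: 190.203.20.128


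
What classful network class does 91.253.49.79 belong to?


First octet: 91
Binary: 01011011
0xxxxxxx -> Class A (1-126)
Class A, default mask 255.0.0.0 (/8)


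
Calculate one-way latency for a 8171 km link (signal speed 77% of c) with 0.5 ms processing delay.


Speed = 0.77 * 3e5 km/s = 231000 km/s
Propagation delay = 8171 / 231000 = 0.0354 s = 35.3723 ms
Processing delay = 0.5 ms
Total one-way latency = 35.8723 ms


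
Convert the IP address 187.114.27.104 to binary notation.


187 = 10111011
114 = 01110010
27 = 00011011
104 = 01101000
Binary: 10111011.01110010.00011011.01101000


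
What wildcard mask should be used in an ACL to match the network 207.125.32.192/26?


Subnet mask: 255.255.255.192
Wildcard = 255.255.255.255 - subnet mask
255 - 255 = 0
255 - 255 = 0
255 - 255 = 0
255 - 192 = 63
Wildcard: 0.0.0.63


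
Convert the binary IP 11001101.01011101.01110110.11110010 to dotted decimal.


11001101 = 205
01011101 = 93
01110110 = 118
11110010 = 242
IP: 205.93.118.242


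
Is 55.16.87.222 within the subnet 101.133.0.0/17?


Subnet network: 101.133.0.0
Test IP AND mask: 55.16.0.0
No, 55.16.87.222 is not in 101.133.0.0/17


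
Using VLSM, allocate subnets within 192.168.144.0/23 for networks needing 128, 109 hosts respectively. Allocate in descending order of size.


128 hosts -> /24 (254 usable): 192.168.144.0/24
109 hosts -> /25 (126 usable): 192.168.145.0/25
Allocation: 192.168.144.0/24 (128 hosts, 254 usable); 192.168.145.0/25 (109 hosts, 126 usable)


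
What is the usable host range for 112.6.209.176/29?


Network: 112.6.209.176
Broadcast: 112.6.209.183
First usable = network + 1
Last usable = broadcast - 1
Range: 112.6.209.177 to 112.6.209.182


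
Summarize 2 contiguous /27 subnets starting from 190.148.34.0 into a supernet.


Original prefix: /27
Number of subnets: 2 = 2^1
New prefix = 27 - 1 = 26
Supernet: 190.148.34.0/26


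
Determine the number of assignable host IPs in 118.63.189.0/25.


Host bits = 32 - 25 = 7
Total addresses = 2^7 = 128
Usable = total - 2 (network and broadcast)
Usable hosts: 126


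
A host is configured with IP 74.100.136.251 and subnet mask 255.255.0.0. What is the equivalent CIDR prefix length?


Binary: 11111111.11111111.00000000.00000000
Count leading 1s
Prefix: /16


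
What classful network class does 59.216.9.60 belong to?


First octet: 59
Binary: 00111011
0xxxxxxx -> Class A (1-126)
Class A, default mask 255.0.0.0 (/8)


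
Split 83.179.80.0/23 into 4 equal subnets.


New prefix = 23 + 2 = 25
Each subnet has 128 addresses
  83.179.80.0/25
  83.179.80.128/25
  83.179.81.0/25
  83.179.81.128/25
Subnets: 83.179.80.0/25, 83.179.80.128/25, 83.179.81.0/25, 83.179.81.128/25


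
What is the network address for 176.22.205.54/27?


IP:   10110000.00010110.11001101.00110110
Mask: 11111111.11111111.11111111.11100000
AND operation:
Net:  10110000.00010110.11001101.00100000
Network: 176.22.205.32/27


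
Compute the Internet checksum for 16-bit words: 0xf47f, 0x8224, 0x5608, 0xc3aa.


Sum all words (with carry folding):
+ 0xf47f = 0xf47f
+ 0x8224 = 0x76a4
+ 0x5608 = 0xccac
+ 0xc3aa = 0x9057
One's complement: ~0x9057
Checksum = 0x6fa8


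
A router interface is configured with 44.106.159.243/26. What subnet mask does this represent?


/26 means 26 network bits, 6 host bits
Binary: 11111111111111111111111111000000
Mask: 255.255.255.192


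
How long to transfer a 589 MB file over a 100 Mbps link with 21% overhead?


Effective throughput = 100 * (1 - 21/100) = 79 Mbps
File size in Mb = 589 * 8 = 4712 Mb
Time = 4712 / 79
Time = 59.6456 seconds


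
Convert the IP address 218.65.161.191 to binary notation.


218 = 11011010
65 = 01000001
161 = 10100001
191 = 10111111
Binary: 11011010.01000001.10100001.10111111


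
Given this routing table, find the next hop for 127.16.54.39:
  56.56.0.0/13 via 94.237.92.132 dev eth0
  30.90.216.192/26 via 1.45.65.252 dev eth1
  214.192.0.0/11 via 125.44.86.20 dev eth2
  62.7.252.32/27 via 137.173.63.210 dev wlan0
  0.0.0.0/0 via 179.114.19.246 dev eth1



Longest prefix match for 127.16.54.39:
  /13 56.56.0.0: no
  /26 30.90.216.192: no
  /11 214.192.0.0: no
  /27 62.7.252.32: no
  /0 0.0.0.0: MATCH
Selected: next-hop 179.114.19.246 via eth1 (matched /0)


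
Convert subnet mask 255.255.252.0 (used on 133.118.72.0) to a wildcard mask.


Subnet mask: 255.255.252.0
Wildcard = 255.255.255.255 - subnet mask
255 - 255 = 0
255 - 255 = 0
255 - 252 = 3
255 - 0 = 255
Wildcard: 0.0.3.255


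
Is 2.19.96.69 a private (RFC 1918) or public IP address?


RFC 1918 private ranges:
  10.0.0.0/8 (10.0.0.0 - 10.255.255.255)
  172.16.0.0/12 (172.16.0.0 - 172.31.255.255)
  192.168.0.0/16 (192.168.0.0 - 192.168.255.255)
Public (not in any RFC 1918 range)


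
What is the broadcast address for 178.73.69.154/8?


Network: 178.0.0.0/8
Host bits = 24
Set all host bits to 1:
Broadcast: 178.255.255.255


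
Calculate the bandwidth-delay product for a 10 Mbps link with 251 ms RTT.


BDP = bandwidth * RTT
= 10 Mbps * 251 ms
= 10 * 1e6 * 251 / 1000 bits
= 2510000 bits
= 313750 bytes
= 306.3965 KB
BDP = 2510000 bits (313750 bytes)


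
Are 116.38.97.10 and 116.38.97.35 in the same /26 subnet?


Mask: 255.255.255.192
116.38.97.10 AND mask = 116.38.97.0
116.38.97.35 AND mask = 116.38.97.0
Yes, same subnet (116.38.97.0)


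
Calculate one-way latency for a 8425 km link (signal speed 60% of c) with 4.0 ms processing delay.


Speed = 0.6 * 3e5 km/s = 180000 km/s
Propagation delay = 8425 / 180000 = 0.0468 s = 46.8056 ms
Processing delay = 4.0 ms
Total one-way latency = 50.8056 ms


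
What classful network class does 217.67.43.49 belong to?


First octet: 217
Binary: 11011001
110xxxxx -> Class C (192-223)
Class C, default mask 255.255.255.0 (/24)


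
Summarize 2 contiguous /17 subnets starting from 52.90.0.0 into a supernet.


Original prefix: /17
Number of subnets: 2 = 2^1
New prefix = 17 - 1 = 16
Supernet: 52.90.0.0/16


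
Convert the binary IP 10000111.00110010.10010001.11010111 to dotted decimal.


10000111 = 135
00110010 = 50
10010001 = 145
11010111 = 215
IP: 135.50.145.215


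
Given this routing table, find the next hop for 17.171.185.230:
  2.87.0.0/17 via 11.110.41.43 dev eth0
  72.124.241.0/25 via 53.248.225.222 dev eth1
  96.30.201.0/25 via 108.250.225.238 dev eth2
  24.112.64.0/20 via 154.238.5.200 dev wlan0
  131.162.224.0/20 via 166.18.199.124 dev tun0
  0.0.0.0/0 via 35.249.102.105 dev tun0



Longest prefix match for 17.171.185.230:
  /17 2.87.0.0: no
  /25 72.124.241.0: no
  /25 96.30.201.0: no
  /20 24.112.64.0: no
  /20 131.162.224.0: no
  /0 0.0.0.0: MATCH
Selected: next-hop 35.249.102.105 via tun0 (matched /0)


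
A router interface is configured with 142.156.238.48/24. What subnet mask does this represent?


/24 means 24 network bits, 8 host bits
Binary: 11111111111111111111111100000000
Mask: 255.255.255.0


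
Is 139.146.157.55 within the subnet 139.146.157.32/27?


Subnet network: 139.146.157.32
Test IP AND mask: 139.146.157.32
Yes, 139.146.157.55 is in 139.146.157.32/27


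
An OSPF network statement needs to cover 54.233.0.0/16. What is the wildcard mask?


Subnet mask: 255.255.0.0
Wildcard = 255.255.255.255 - subnet mask
255 - 255 = 0
255 - 255 = 0
255 - 0 = 255
255 - 0 = 255
Wildcard: 0.0.255.255


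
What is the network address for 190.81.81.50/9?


IP:   10111110.01010001.01010001.00110010
Mask: 11111111.10000000.00000000.00000000
AND operation:
Net:  10111110.00000000.00000000.00000000
Network: 190.0.0.0/9


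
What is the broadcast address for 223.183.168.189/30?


Network: 223.183.168.188/30
Host bits = 2
Set all host bits to 1:
Broadcast: 223.183.168.191


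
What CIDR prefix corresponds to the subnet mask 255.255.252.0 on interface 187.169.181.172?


Binary: 11111111.11111111.11111100.00000000
Count leading 1s
Prefix: /22


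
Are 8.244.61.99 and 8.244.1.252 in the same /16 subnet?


Mask: 255.255.0.0
8.244.61.99 AND mask = 8.244.0.0
8.244.1.252 AND mask = 8.244.0.0
Yes, same subnet (8.244.0.0)


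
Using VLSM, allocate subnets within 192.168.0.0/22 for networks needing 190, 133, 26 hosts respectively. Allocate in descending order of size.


190 hosts -> /24 (254 usable): 192.168.0.0/24
133 hosts -> /24 (254 usable): 192.168.1.0/24
26 hosts -> /27 (30 usable): 192.168.2.0/27
Allocation: 192.168.0.0/24 (190 hosts, 254 usable); 192.168.1.0/24 (133 hosts, 254 usable); 192.168.2.0/27 (26 hosts, 30 usable)


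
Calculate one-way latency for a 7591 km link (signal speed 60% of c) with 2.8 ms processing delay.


Speed = 0.6 * 3e5 km/s = 180000 km/s
Propagation delay = 7591 / 180000 = 0.0422 s = 42.1722 ms
Processing delay = 2.8 ms
Total one-way latency = 44.9722 ms


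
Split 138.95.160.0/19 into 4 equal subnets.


New prefix = 19 + 2 = 21
Each subnet has 2048 addresses
  138.95.160.0/21
  138.95.168.0/21
  138.95.176.0/21
  138.95.184.0/21
Subnets: 138.95.160.0/21, 138.95.168.0/21, 138.95.176.0/21, 138.95.184.0/21


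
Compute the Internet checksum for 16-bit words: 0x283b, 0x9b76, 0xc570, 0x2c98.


Sum all words (with carry folding):
+ 0x283b = 0x283b
+ 0x9b76 = 0xc3b1
+ 0xc570 = 0x8922
+ 0x2c98 = 0xb5ba
One's complement: ~0xb5ba
Checksum = 0x4a45


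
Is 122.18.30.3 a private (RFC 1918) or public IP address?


RFC 1918 private ranges:
  10.0.0.0/8 (10.0.0.0 - 10.255.255.255)
  172.16.0.0/12 (172.16.0.0 - 172.31.255.255)
  192.168.0.0/16 (192.168.0.0 - 192.168.255.255)
Public (not in any RFC 1918 range)


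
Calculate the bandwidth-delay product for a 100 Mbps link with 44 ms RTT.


BDP = bandwidth * RTT
= 100 Mbps * 44 ms
= 100 * 1e6 * 44 / 1000 bits
= 4400000 bits
= 550000 bytes
= 537.1094 KB
BDP = 4400000 bits (550000 bytes)


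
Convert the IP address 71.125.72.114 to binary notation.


71 = 01000111
125 = 01111101
72 = 01001000
114 = 01110010
Binary: 01000111.01111101.01001000.01110010


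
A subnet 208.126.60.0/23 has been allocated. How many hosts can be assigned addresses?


Host bits = 32 - 23 = 9
Total addresses = 2^9 = 512
Usable = total - 2 (network and broadcast)
Usable hosts: 510


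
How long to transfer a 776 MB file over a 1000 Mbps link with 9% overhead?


Effective throughput = 1000 * (1 - 9/100) = 910 Mbps
File size in Mb = 776 * 8 = 6208 Mb
Time = 6208 / 910
Time = 6.822 seconds


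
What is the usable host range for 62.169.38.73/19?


Network: 62.169.32.0
Broadcast: 62.169.63.255
First usable = network + 1
Last usable = broadcast - 1
Range: 62.169.32.1 to 62.169.63.254


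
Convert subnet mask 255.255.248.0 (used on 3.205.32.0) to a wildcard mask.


Subnet mask: 255.255.248.0
Wildcard = 255.255.255.255 - subnet mask
255 - 255 = 0
255 - 255 = 0
255 - 248 = 7
255 - 0 = 255
Wildcard: 0.0.7.255


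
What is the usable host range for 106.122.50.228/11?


Network: 106.96.0.0
Broadcast: 106.127.255.255
First usable = network + 1
Last usable = broadcast - 1
Range: 106.96.0.1 to 106.127.255.254


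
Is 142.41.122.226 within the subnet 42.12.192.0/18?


Subnet network: 42.12.192.0
Test IP AND mask: 142.41.64.0
No, 142.41.122.226 is not in 42.12.192.0/18


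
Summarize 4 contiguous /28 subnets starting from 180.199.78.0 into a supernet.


Original prefix: /28
Number of subnets: 4 = 2^2
New prefix = 28 - 2 = 26
Supernet: 180.199.78.0/26


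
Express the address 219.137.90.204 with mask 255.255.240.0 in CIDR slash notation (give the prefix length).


Binary: 11111111.11111111.11110000.00000000
Count leading 1s
Prefix: /20


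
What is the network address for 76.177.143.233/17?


IP:   01001100.10110001.10001111.11101001
Mask: 11111111.11111111.10000000.00000000
AND operation:
Net:  01001100.10110001.10000000.00000000
Network: 76.177.128.0/17


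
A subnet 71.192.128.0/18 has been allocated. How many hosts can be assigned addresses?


Host bits = 32 - 18 = 14
Total addresses = 2^14 = 16384
Usable = total - 2 (network and broadcast)
Usable hosts: 16382


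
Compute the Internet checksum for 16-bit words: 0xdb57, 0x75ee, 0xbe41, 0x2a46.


Sum all words (with carry folding):
+ 0xdb57 = 0xdb57
+ 0x75ee = 0x5146
+ 0xbe41 = 0x0f88
+ 0x2a46 = 0x39ce
One's complement: ~0x39ce
Checksum = 0xc631


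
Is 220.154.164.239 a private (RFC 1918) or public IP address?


RFC 1918 private ranges:
  10.0.0.0/8 (10.0.0.0 - 10.255.255.255)
  172.16.0.0/12 (172.16.0.0 - 172.31.255.255)
  192.168.0.0/16 (192.168.0.0 - 192.168.255.255)
Public (not in any RFC 1918 range)


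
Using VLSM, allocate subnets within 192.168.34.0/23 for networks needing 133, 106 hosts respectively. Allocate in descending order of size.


133 hosts -> /24 (254 usable): 192.168.34.0/24
106 hosts -> /25 (126 usable): 192.168.35.0/25
Allocation: 192.168.34.0/24 (133 hosts, 254 usable); 192.168.35.0/25 (106 hosts, 126 usable)


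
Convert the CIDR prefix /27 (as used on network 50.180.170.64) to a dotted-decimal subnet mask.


/27 means 27 network bits, 5 host bits
Binary: 11111111111111111111111111100000
Mask: 255.255.255.224


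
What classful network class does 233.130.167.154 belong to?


First octet: 233
Binary: 11101001
1110xxxx -> Class D (224-239)
Class D (multicast), default mask N/A


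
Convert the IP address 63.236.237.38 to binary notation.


63 = 00111111
236 = 11101100
237 = 11101101
38 = 00100110
Binary: 00111111.11101100.11101101.00100110


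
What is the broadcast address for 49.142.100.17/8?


Network: 49.0.0.0/8
Host bits = 24
Set all host bits to 1:
Broadcast: 49.255.255.255


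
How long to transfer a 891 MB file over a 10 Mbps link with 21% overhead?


Effective throughput = 10 * (1 - 21/100) = 7.9 Mbps
File size in Mb = 891 * 8 = 7128 Mb
Time = 7128 / 7.9
Time = 902.2785 seconds


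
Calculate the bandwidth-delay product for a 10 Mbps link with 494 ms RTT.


BDP = bandwidth * RTT
= 10 Mbps * 494 ms
= 10 * 1e6 * 494 / 1000 bits
= 4940000 bits
= 617500 bytes
= 603.0273 KB
BDP = 4940000 bits (617500 bytes)


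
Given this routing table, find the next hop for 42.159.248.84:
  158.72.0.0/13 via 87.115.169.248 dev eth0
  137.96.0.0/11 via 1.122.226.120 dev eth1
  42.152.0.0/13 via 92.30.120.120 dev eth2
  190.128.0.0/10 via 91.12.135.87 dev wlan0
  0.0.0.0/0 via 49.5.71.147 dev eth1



Longest prefix match for 42.159.248.84:
  /13 158.72.0.0: no
  /11 137.96.0.0: no
  /13 42.152.0.0: MATCH
  /10 190.128.0.0: no
  /0 0.0.0.0: MATCH
Selected: next-hop 92.30.120.120 via eth2 (matched /13)


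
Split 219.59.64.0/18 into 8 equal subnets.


New prefix = 18 + 3 = 21
Each subnet has 2048 addresses
  219.59.64.0/21
  219.59.72.0/21
  219.59.80.0/21
  219.59.88.0/21
  219.59.96.0/21
  219.59.104.0/21
  219.59.112.0/21
  219.59.120.0/21
Subnets: 219.59.64.0/21, 219.59.72.0/21, 219.59.80.0/21, 219.59.88.0/21, 219.59.96.0/21, 219.59.104.0/21, 219.59.112.0/21, 219.59.120.0/21


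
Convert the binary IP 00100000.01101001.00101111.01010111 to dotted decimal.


00100000 = 32
01101001 = 105
00101111 = 47
01010111 = 87
IP: 32.105.47.87


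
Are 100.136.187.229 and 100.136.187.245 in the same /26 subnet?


Mask: 255.255.255.192
100.136.187.229 AND mask = 100.136.187.192
100.136.187.245 AND mask = 100.136.187.192
Yes, same subnet (100.136.187.192)


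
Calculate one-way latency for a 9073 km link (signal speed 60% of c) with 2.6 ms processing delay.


Speed = 0.6 * 3e5 km/s = 180000 km/s
Propagation delay = 9073 / 180000 = 0.0504 s = 50.4056 ms
Processing delay = 2.6 ms
Total one-way latency = 53.0056 ms


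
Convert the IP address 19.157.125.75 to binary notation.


19 = 00010011
157 = 10011101
125 = 01111101
75 = 01001011
Binary: 00010011.10011101.01111101.01001011


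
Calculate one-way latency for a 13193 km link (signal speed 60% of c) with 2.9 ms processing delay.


Speed = 0.6 * 3e5 km/s = 180000 km/s
Propagation delay = 13193 / 180000 = 0.0733 s = 73.2944 ms
Processing delay = 2.9 ms
Total one-way latency = 76.1944 ms


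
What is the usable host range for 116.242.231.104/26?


Network: 116.242.231.64
Broadcast: 116.242.231.127
First usable = network + 1
Last usable = broadcast - 1
Range: 116.242.231.65 to 116.242.231.126


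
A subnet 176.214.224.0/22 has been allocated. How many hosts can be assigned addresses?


Host bits = 32 - 22 = 10
Total addresses = 2^10 = 1024
Usable = total - 2 (network and broadcast)
Usable hosts: 1022


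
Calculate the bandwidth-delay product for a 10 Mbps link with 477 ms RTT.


BDP = bandwidth * RTT
= 10 Mbps * 477 ms
= 10 * 1e6 * 477 / 1000 bits
= 4770000 bits
= 596250 bytes
= 582.2754 KB
BDP = 4770000 bits (596250 bytes)


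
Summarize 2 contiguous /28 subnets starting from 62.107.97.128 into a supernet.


Original prefix: /28
Number of subnets: 2 = 2^1
New prefix = 28 - 1 = 27
Supernet: 62.107.97.128/27


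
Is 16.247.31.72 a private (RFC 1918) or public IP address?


RFC 1918 private ranges:
  10.0.0.0/8 (10.0.0.0 - 10.255.255.255)
  172.16.0.0/12 (172.16.0.0 - 172.31.255.255)
  192.168.0.0/16 (192.168.0.0 - 192.168.255.255)
Public (not in any RFC 1918 range)


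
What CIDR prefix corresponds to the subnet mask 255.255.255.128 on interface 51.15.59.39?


Binary: 11111111.11111111.11111111.10000000
Count leading 1s
Prefix: /25


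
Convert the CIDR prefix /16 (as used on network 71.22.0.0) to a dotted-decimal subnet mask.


/16 means 16 network bits, 16 host bits
Binary: 11111111111111110000000000000000
Mask: 255.255.0.0


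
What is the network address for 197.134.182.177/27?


IP:   11000101.10000110.10110110.10110001
Mask: 11111111.11111111.11111111.11100000
AND operation:
Net:  11000101.10000110.10110110.10100000
Network: 197.134.182.160/27


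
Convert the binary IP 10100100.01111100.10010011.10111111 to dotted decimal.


10100100 = 164
01111100 = 124
10010011 = 147
10111111 = 191
IP: 164.124.147.191


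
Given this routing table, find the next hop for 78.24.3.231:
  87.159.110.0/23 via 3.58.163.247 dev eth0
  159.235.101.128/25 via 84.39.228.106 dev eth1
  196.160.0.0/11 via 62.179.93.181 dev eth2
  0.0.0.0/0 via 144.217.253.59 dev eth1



Longest prefix match for 78.24.3.231:
  /23 87.159.110.0: no
  /25 159.235.101.128: no
  /11 196.160.0.0: no
  /0 0.0.0.0: MATCH
Selected: next-hop 144.217.253.59 via eth1 (matched /0)


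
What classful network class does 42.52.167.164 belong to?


First octet: 42
Binary: 00101010
0xxxxxxx -> Class A (1-126)
Class A, default mask 255.0.0.0 (/8)


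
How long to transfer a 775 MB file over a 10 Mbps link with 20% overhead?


Effective throughput = 10 * (1 - 20/100) = 8 Mbps
File size in Mb = 775 * 8 = 6200 Mb
Time = 6200 / 8
Time = 775 seconds


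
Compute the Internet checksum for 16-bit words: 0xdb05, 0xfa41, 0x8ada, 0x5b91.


Sum all words (with carry folding):
+ 0xdb05 = 0xdb05
+ 0xfa41 = 0xd547
+ 0x8ada = 0x6022
+ 0x5b91 = 0xbbb3
One's complement: ~0xbbb3
Checksum = 0x444c


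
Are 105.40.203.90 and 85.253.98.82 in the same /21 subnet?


Mask: 255.255.248.0
105.40.203.90 AND mask = 105.40.200.0
85.253.98.82 AND mask = 85.253.96.0
No, different subnets (105.40.200.0 vs 85.253.96.0)


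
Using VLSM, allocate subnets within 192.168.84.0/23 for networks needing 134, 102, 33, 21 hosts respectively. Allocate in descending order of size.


134 hosts -> /24 (254 usable): 192.168.84.0/24
102 hosts -> /25 (126 usable): 192.168.85.0/25
33 hosts -> /26 (62 usable): 192.168.85.128/26
21 hosts -> /27 (30 usable): 192.168.85.192/27
Allocation: 192.168.84.0/24 (134 hosts, 254 usable); 192.168.85.0/25 (102 hosts, 126 usable); 192.168.85.128/26 (33 hosts, 62 usable); 192.168.85.192/27 (21 hosts, 30 usable)


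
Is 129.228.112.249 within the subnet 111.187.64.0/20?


Subnet network: 111.187.64.0
Test IP AND mask: 129.228.112.0
No, 129.228.112.249 is not in 111.187.64.0/20


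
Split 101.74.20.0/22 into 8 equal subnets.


New prefix = 22 + 3 = 25
Each subnet has 128 addresses
  101.74.20.0/25
  101.74.20.128/25
  101.74.21.0/25
  101.74.21.128/25
  101.74.22.0/25
  101.74.22.128/25
  101.74.23.0/25
  101.74.23.128/25
Subnets: 101.74.20.0/25, 101.74.20.128/25, 101.74.21.0/25, 101.74.21.128/25, 101.74.22.0/25, 101.74.22.128/25, 101.74.23.0/25, 101.74.23.128/25
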